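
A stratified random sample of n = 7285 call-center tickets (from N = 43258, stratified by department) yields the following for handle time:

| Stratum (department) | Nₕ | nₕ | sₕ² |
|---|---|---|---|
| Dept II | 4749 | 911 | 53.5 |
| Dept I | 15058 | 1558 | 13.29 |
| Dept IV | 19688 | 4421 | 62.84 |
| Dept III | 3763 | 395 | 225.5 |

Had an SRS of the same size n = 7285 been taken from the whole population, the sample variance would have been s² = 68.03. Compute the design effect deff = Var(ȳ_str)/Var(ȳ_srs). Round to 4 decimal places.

Var(ȳ_str) = Σ Wₕ²(1−fₕ)sₕ²/nₕ with Wₕ = Nₕ/43258:
  Dept II: (4749/43258)²·(1−911/4749)·53.5/911 = 5.7201797 × 10^-4
  Dept I: (15058/43258)²·(1−1558/15058)·13.29/1558 = 9.2667131 × 10^-4
  Dept IV: (19688/43258)²·(1−4421/19688)·62.84/4421 = 0.0022831692
  Dept III: (3763/43258)²·(1−395/3763)·225.5/395 = 0.0038665433
  → Var(ȳ_str) = 0.0076484018.
Var(ȳ_srs) = (1 − 7285/43258)·68.03/7285 = 0.0077657094.
deff = 0.0076484018 / 0.0077657094 = 0.9849.

0.9849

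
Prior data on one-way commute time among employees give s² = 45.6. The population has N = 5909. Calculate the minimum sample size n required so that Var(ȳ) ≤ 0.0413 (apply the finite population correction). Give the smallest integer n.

931

Without fpc, n₀ = s²/D = 45.6/0.0413 = 1104.1162.
With fpc, (1 − n/N)·s²/n ≤ D requires n ≥ n₀/(1 + n₀/N) = 1104.1162/(1 + 1104.1162/5909) = 930.2887.
Rounding up, n = 931.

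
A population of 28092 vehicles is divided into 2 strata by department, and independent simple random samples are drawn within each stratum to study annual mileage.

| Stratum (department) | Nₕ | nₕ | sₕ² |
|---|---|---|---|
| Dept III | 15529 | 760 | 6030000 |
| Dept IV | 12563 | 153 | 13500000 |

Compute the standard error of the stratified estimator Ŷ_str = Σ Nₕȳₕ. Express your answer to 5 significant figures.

3.9467 × 10^6

Var(Ŷ_str) = Σₕ Nₕ²(1 − fₕ)sₕ²/nₕ.
Dept III: 15529²·(1 − 760/15529)·6030000/760 = 1.8196937 × 10^12.
Dept IV: 12563²·(1 − 153/12563)·13500000/153 = 1.3756485 × 10^13.
Sum = 1.5576179 × 10^13.
SE = √(1.5576179 × 10^13) = 3.9467 × 10^6.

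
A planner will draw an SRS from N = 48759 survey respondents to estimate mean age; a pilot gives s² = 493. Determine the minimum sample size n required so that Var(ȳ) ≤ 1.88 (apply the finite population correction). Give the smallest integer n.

261

Without fpc, n₀ = s²/D = 493/1.88 = 262.2340.
With fpc, (1 − n/N)·s²/n ≤ D requires n ≥ n₀/(1 + n₀/N) = 262.2340/(1 + 262.2340/48759) = 260.8312.
Rounding up, n = 261.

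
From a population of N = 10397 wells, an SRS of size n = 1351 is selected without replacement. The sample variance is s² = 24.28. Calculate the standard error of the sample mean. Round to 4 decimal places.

0.1250

Under SRS without replacement, Var(ȳ) = (1 − f)·s²/n with f = n/N = 1351/10397 = 0.12994133.
Var(ȳ) = (1 − 0.12994133)·24.28/1351 = 0.87005867·0.017971873 = 0.015636584.
SE(ȳ) = √(0.015636584) = 0.1250.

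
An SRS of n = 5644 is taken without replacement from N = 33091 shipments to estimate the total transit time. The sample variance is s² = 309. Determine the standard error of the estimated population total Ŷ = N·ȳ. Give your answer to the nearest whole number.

7052

Var(Ŷ) = N²·Var(ȳ) = N²·(1 − n/N)·s²/n.
f = 5644/33091 = 0.17055997; Var(ȳ) = 0.82944003·309/5644 = 0.045410519.
Var(Ŷ) = 33091² · 0.045410519 = 4.9725167 × 10^7.
SE(Ŷ) = √(4.9725167 × 10^7) = 7052.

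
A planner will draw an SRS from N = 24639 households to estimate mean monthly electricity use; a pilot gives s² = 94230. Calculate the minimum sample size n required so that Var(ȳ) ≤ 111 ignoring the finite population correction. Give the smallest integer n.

Without fpc, n₀ = s²/D = 94230/111 = 848.9189.
Rounding up, n = 849.

849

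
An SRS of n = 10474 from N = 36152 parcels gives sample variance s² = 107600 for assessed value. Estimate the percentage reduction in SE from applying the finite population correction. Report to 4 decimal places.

15.7220

f = n/N = 10474/36152 = 0.28972118.
SE_no-fpc = √(s²/n) = 3.205161; SE_fpc = √((1−f)s²/n) = 2.7012469.
Ratio = √(1−f) = 0.84278041. Reduction = 100·(1 − 0.84278041) = 15.7220%.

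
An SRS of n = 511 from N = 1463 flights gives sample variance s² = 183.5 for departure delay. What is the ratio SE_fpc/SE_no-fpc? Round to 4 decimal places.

0.8067

f = n/N = 511/1463 = 0.34928230.
SE_no-fpc = √(s²/n) = 0.59924937; SE_fpc = √((1−f)s²/n) = 0.48339694.
Ratio = √(1−f) = 0.80667075.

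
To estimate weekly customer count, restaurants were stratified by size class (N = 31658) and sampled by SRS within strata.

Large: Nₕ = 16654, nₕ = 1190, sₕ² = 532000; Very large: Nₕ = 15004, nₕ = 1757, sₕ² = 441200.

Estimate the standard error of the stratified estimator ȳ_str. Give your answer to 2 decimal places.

Var(ȳ_str) = Σₕ Wₕ²(1 − fₕ)sₕ²/nₕ with Wₕ = Nₕ/N, N = 31658.
Large: Wₕ = 0.52605976; term = 0.52605976²·(1 − 0.07145431)·532000/1190 = 114.87833.
Very large: Wₕ = 0.47394024; term = 0.47394024²·(1 − 0.11710211)·441200/1757 = 49.799087.
Sum = 164.67742.
SE = √(164.67742) = 12.83.

12.83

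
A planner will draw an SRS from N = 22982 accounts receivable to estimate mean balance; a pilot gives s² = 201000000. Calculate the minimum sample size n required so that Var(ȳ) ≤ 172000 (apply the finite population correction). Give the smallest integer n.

1113

Without fpc, n₀ = s²/D = 201000000/172000 = 1168.6047.
With fpc, (1 − n/N)·s²/n ≤ D requires n ≥ n₀/(1 + n₀/N) = 1168.6047/(1 + 1168.6047/22982) = 1112.0580.
Rounding up, n = 1113.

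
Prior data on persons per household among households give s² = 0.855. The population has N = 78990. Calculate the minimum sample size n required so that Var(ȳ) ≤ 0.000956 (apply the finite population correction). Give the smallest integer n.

Without fpc, n₀ = s²/D = 0.855/0.000956 = 894.3515.
With fpc, (1 − n/N)·s²/n ≤ D requires n ≥ n₀/(1 + n₀/N) = 894.3515/(1 + 894.3515/78990) = 884.3387.
Rounding up, n = 885.

885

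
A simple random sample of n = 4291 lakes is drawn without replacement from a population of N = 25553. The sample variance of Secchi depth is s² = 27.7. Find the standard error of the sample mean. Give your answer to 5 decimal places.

Under SRS without replacement, Var(ȳ) = (1 − f)·s²/n with f = n/N = 4291/25553 = 0.16792549.
Var(ȳ) = (1 − 0.16792549)·27.7/4291 = 0.83207451·0.0064553717 = 0.0053713503.
SE(ȳ) = √(0.0053713503) = 0.07329.

0.07329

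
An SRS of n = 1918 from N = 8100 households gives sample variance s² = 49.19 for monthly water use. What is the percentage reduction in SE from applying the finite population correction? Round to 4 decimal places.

f = n/N = 1918/8100 = 0.23679012.
SE_no-fpc = √(s²/n) = 0.16014527; SE_fpc = √((1−f)s²/n) = 0.13990592.
Ratio = √(1−f) = 0.87361884. Reduction = 100·(1 − 0.87361884) = 12.6381%.

12.6381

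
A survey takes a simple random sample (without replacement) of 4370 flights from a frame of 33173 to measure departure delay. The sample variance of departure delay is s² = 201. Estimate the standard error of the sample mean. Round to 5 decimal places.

0.19984

Under SRS without replacement, Var(ȳ) = (1 − f)·s²/n with f = n/N = 4370/33173 = 0.13173364.
Var(ȳ) = (1 − 0.13173364)·201/4370 = 0.86826636·0.045995423 = 0.039936279.
SE(ȳ) = √(0.039936279) = 0.19984.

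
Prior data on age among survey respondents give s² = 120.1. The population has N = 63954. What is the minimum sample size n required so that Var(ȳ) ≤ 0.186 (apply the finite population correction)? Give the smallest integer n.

Without fpc, n₀ = s²/D = 120.1/0.186 = 645.6989.
With fpc, (1 − n/N)·s²/n ≤ D requires n ≥ n₀/(1 + n₀/N) = 645.6989/(1 + 645.6989/63954) = 639.2449.
Rounding up, n = 640.

640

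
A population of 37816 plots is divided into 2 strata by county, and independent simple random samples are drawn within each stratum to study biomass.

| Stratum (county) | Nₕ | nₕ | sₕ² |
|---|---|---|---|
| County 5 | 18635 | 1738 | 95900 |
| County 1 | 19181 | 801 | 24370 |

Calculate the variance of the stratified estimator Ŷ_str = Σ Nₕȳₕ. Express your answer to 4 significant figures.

Var(Ŷ_str) = Σₕ Nₕ²(1 − fₕ)sₕ²/nₕ.
County 5: 18635²·(1 − 1738/18635)·95900/1738 = 1.7374321 × 10^10.
County 1: 19181²·(1 − 801/19181)·24370/801 = 1.0726049 × 10^10.
Sum = 2.810037 × 10^10.

2.810 × 10^10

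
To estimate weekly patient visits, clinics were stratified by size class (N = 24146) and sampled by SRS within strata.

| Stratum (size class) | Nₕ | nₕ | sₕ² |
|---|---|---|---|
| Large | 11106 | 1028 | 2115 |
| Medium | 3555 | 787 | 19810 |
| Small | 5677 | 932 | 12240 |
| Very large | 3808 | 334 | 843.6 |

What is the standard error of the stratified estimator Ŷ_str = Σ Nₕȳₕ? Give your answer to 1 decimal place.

29413.5

Var(Ŷ_str) = Σₕ Nₕ²(1 − fₕ)sₕ²/nₕ.
Large: 11106²·(1 − 1028/11106)·2115/1028 = 2.3027632 × 10^8.
Medium: 3555²·(1 − 787/3555)·19810/787 = 2.4769397 × 10^8.
Small: 5677²·(1 − 932/5677)·12240/932 = 3.5376969 × 10^8.
Very large: 3808²·(1 − 334/3808)·843.6/334 = 3.3413107 × 10^7.
Sum = 8.6515309 × 10^8.
SE = √(8.6515309 × 10^8) = 29413.5.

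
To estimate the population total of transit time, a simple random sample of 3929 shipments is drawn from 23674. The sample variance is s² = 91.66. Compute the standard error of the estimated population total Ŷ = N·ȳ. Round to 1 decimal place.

Var(Ŷ) = N²·Var(ȳ) = N²·(1 − n/N)·s²/n.
f = 3929/23674 = 0.16596266; Var(ȳ) = 0.83403734·91.66/3929 = 0.019457333.
Var(Ŷ) = 23674² · 0.019457333 = 1.0905023 × 10^7.
SE(Ŷ) = √(1.0905023 × 10^7) = 3302.3.

3302.3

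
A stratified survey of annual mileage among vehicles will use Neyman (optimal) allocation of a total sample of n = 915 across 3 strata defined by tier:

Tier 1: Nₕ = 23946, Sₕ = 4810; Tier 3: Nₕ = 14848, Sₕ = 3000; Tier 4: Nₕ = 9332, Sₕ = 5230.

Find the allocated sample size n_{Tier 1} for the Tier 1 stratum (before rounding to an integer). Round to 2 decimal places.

Neyman allocation: nₕ = n·NₕSₕ / Σⱼ NⱼSⱼ.
Σ NⱼSⱼ = 23946·4810 + 14848·3000 + 9332·5230 = 2.0853062 × 10^8.
n_{Tier 1} = 915·23946·4810 / (2.0853062 × 10^8) = 505.39.

505.39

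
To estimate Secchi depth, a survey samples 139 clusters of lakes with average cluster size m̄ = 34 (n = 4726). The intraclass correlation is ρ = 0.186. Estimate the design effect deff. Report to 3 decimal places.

deff = 1 + (34 − 1)·0.186 = 1 + 6.138 = 7.138.

7.138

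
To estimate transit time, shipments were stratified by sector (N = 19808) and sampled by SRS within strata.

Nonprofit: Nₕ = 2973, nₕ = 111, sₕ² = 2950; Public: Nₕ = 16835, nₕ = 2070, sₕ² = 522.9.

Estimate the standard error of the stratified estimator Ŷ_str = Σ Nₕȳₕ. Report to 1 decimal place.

16997.7

Var(Ŷ_str) = Σₕ Nₕ²(1 − fₕ)sₕ²/nₕ.
Nonprofit: 2973²·(1 − 111/2973)·2950/111 = 2.2613281 × 10^8.
Public: 16835²·(1 − 2070/16835)·522.9/2070 = 6.2790634 × 10^7.
Sum = 2.8892344 × 10^8.
SE = √(2.8892344 × 10^8) = 16997.7.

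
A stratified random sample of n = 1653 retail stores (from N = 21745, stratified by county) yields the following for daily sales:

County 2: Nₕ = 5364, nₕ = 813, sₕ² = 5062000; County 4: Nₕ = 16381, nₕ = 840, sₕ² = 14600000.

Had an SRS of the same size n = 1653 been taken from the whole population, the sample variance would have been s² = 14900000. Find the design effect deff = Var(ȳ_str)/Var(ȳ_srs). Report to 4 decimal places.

Var(ȳ_str) = Σ Wₕ²(1−fₕ)sₕ²/nₕ with Wₕ = Nₕ/21745:
  County 2: (5364/21745)²·(1−813/5364)·5062000/813 = 321.44626
  County 4: (16381/21745)²·(1−840/16381)·14600000/840 = 9357.8077
  → Var(ȳ_str) = 9679.254.
Var(ȳ_srs) = (1 − 1653/21745)·14900000/1653 = 8328.6991.
deff = 9679.254 / 8328.6991 = 1.1622.

1.1622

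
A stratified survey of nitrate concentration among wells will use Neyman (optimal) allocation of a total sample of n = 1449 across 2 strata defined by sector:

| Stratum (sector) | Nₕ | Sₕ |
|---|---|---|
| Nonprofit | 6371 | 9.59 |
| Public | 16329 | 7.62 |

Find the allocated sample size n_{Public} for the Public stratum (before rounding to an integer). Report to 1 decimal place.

971.8

Neyman allocation: nₕ = n·NₕSₕ / Σⱼ NⱼSⱼ.
Σ NⱼSⱼ = 6371·9.59 + 16329·7.62 = 185524.87.
n_{Public} = 1449·16329·7.62 / 185524.87 = 971.8.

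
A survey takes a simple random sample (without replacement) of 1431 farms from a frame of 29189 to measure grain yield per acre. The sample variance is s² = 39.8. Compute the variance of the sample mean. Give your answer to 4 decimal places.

Under SRS without replacement, Var(ȳ) = (1 − f)·s²/n with f = n/N = 1431/29189 = 0.04902532.
Var(ȳ) = (1 − 0.04902532)·39.8/1431 = 0.95097468·0.027812718 = 0.026449191.

0.0264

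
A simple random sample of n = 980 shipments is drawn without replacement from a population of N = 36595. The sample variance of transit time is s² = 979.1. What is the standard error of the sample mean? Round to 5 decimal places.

0.98607

Under SRS without replacement, Var(ȳ) = (1 − f)·s²/n with f = n/N = 980/36595 = 0.02677961.
Var(ȳ) = (1 − 0.02677961)·979.1/980 = 0.97322039·0.99908163 = 0.97232661.
SE(ȳ) = √(0.97232661) = 0.98607.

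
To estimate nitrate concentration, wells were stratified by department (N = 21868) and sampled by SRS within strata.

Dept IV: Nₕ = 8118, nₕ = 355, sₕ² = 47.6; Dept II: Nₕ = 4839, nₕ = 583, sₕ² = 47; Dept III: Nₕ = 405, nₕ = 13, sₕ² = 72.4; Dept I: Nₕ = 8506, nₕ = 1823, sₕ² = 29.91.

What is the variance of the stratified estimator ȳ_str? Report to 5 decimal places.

0.02494

Var(ȳ_str) = Σₕ Wₕ²(1 − fₕ)sₕ²/nₕ with Wₕ = Nₕ/N, N = 21868.
Dept IV: Wₕ = 0.37122736; term = 0.37122736²·(1 − 0.04372998)·47.6/355 = 0.017670104.
Dept II: Wₕ = 0.22128224; term = 0.22128224²·(1 − 0.12047944)·47/583 = 0.0034719096.
Dept III: Wₕ = 0.01852021; term = 0.01852021²·(1 − 0.03209877)·72.4/13 = 0.0018489202.
Dept I: Wₕ = 0.38897018; term = 0.38897018²·(1 − 0.21431930)·29.91/1823 = 0.0019503316.
Sum = 0.024941265.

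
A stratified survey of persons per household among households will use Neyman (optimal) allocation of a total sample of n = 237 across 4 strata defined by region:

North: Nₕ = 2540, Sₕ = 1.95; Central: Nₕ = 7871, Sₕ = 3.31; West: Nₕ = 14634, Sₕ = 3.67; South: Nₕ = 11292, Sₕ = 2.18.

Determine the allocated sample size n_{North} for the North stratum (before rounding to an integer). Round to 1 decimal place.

Neyman allocation: nₕ = n·NₕSₕ / Σⱼ NⱼSⱼ.
Σ NⱼSⱼ = 2540·1.95 + 7871·3.31 + 14634·3.67 + 11292·2.18 = 109329.35.
n_{North} = 237·2540·1.95 / 109329.35 = 10.7.

10.7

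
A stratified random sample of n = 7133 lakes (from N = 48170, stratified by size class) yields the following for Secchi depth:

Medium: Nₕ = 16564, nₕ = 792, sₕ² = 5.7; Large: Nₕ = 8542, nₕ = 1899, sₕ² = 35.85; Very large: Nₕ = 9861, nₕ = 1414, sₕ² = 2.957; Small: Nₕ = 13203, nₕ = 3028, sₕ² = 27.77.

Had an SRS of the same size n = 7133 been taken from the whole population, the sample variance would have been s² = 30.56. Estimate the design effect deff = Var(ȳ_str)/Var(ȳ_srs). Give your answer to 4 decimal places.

0.5145

Var(ȳ_str) = Σ Wₕ²(1−fₕ)sₕ²/nₕ with Wₕ = Nₕ/48170:
  Medium: (16564/48170)²·(1−792/16564)·5.7/792 = 8.1030473 × 10^-4
  Large: (8542/48170)²·(1−1899/8542)·35.85/1899 = 4.6167326 × 10^-4
  Very large: (9861/48170)²·(1−1414/9861)·2.957/1414 = 7.5070978 × 10^-5
  Small: (13203/48170)²·(1−3028/13203)·27.77/3028 = 5.3097461 × 10^-4
  → Var(ȳ_str) = 0.0018780236.
Var(ȳ_srs) = (1 − 7133/48170)·30.56/7133 = 0.0036498926.
deff = 0.0018780236 / 0.0036498926 = 0.5145.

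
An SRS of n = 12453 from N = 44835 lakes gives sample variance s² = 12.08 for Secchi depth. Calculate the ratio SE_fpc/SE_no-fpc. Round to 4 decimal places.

0.8499

f = n/N = 12453/44835 = 0.27775176.
SE_no-fpc = √(s²/n) = 0.031145584; SE_fpc = √((1−f)s²/n) = 0.026469133.
Ratio = √(1−f) = 0.84985190.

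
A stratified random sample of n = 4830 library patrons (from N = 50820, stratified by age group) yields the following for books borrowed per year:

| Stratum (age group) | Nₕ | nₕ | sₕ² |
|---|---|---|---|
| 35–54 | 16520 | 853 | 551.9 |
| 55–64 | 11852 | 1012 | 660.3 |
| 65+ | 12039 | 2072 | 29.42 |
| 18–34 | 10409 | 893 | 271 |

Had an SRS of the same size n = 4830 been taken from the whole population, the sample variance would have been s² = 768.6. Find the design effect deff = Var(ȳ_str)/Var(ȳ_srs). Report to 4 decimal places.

0.7610

Var(ȳ_str) = Σ Wₕ²(1−fₕ)sₕ²/nₕ with Wₕ = Nₕ/50820:
  35–54: (16520/50820)²·(1−853/16520)·551.9/853 = 0.064839242
  55–64: (11852/50820)²·(1−1012/11852)·660.3/1012 = 0.0324573
  65+: (12039/50820)²·(1−2072/12039)·29.42/2072 = 6.5968782 × 10^-4
  18–34: (10409/50820)²·(1−893/10409)·271/893 = 0.0116389
  → Var(ȳ_str) = 0.10959513.
Var(ȳ_srs) = (1 − 4830/50820)·768.6/4830 = 0.14400647.
deff = 0.10959513 / 0.14400647 = 0.7610.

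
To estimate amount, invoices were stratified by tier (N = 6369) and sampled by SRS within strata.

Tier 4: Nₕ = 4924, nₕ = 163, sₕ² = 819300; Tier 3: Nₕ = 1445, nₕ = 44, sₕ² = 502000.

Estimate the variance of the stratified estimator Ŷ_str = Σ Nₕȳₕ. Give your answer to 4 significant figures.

Var(Ŷ_str) = Σₕ Nₕ²(1 − fₕ)sₕ²/nₕ.
Tier 4: 4924²·(1 − 163/4924)·819300/163 = 1.1783426 × 10^11.
Tier 3: 1445²·(1 − 44/1445)·502000/44 = 2.3097077 × 10^10.
Sum = 1.4093134 × 10^11.

1.409 × 10^11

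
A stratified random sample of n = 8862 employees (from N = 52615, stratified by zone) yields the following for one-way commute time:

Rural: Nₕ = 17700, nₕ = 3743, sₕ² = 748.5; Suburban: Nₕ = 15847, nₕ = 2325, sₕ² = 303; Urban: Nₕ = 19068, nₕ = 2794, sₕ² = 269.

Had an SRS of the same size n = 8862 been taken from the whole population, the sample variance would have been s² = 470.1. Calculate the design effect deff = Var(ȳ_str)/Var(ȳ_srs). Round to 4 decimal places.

0.8779

Var(ȳ_str) = Σ Wₕ²(1−fₕ)sₕ²/nₕ with Wₕ = Nₕ/52615:
  Rural: (17700/52615)²·(1−3743/17700)·748.5/3743 = 0.017845067
  Suburban: (15847/52615)²·(1−2325/15847)·303/2325 = 0.010087615
  Urban: (19068/52615)²·(1−2794/19068)·269/2794 = 0.010792106
  → Var(ȳ_str) = 0.038724788.
Var(ȳ_srs) = (1 − 8862/52615)·470.1/8862 = 0.044112002.
deff = 0.038724788 / 0.044112002 = 0.8779.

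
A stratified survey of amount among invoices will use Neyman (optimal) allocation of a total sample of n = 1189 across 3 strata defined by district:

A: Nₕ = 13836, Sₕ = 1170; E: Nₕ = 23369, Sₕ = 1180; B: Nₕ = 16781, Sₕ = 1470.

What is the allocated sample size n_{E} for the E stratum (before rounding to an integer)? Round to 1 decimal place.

479.1

Neyman allocation: nₕ = n·NₕSₕ / Σⱼ NⱼSⱼ.
Σ NⱼSⱼ = 13836·1170 + 23369·1180 + 16781·1470 = 6.843161 × 10^7.
n_{E} = 1189·23369·1180 / (6.843161 × 10^7) = 479.1.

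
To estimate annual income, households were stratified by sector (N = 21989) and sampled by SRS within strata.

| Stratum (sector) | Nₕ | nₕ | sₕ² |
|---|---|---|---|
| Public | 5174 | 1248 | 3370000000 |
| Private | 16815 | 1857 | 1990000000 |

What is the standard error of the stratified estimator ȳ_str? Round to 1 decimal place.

819.1

Var(ȳ_str) = Σₕ Wₕ²(1 − fₕ)sₕ²/nₕ with Wₕ = Nₕ/N, N = 21989.
Public: Wₕ = 0.23529947; term = 0.23529947²·(1 − 0.24120603)·3370000000/1248 = 113443.88.
Private: Wₕ = 0.76470053; term = 0.76470053²·(1 − 0.11043711)·1990000000/1857 = 557443.19.
Sum = 670887.07.
SE = √(670887.07) = 819.1.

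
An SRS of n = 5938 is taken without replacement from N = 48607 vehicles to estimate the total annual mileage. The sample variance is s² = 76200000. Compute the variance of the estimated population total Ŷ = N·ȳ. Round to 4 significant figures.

Var(Ŷ) = N²·Var(ȳ) = N²·(1 − n/N)·s²/n.
f = 5938/48607 = 0.12216347; Var(ȳ) = 0.87783653·76200000/5938 = 11264.928.
Var(Ŷ) = 48607² · 11264.928 = 2.6614975 × 10^13.

2.661 × 10^13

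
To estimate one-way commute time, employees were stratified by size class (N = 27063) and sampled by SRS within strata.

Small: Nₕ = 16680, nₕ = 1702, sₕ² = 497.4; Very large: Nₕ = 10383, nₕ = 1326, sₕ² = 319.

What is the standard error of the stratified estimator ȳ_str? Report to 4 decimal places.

Var(ȳ_str) = Σₕ Wₕ²(1 − fₕ)sₕ²/nₕ with Wₕ = Nₕ/N, N = 27063.
Small: Wₕ = 0.61633965; term = 0.61633965²·(1 − 0.10203837)·497.4/1702 = 0.099688308.
Very large: Wₕ = 0.38366035; term = 0.38366035²·(1 − 0.12770875)·319/1326 = 0.030888904.
Sum = 0.13057721.
SE = √(0.13057721) = 0.3614.

0.3614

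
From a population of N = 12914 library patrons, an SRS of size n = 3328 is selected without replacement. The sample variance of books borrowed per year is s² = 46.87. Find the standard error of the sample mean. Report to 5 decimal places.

0.10225

Under SRS without replacement, Var(ȳ) = (1 − f)·s²/n with f = n/N = 3328/12914 = 0.25770482.
Var(ȳ) = (1 − 0.25770482)·46.87/3328 = 0.74229518·0.014083534 = 0.010454139.
SE(ȳ) = √(0.010454139) = 0.10225.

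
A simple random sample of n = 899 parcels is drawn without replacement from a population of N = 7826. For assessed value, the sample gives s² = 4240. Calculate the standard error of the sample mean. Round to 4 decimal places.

2.0432

Under SRS without replacement, Var(ȳ) = (1 − f)·s²/n with f = n/N = 899/7826 = 0.11487350.
Var(ȳ) = (1 − 0.11487350)·4240/899 = 0.88512650·4.7163515 = 4.1745677.
SE(ȳ) = √(4.1745677) = 2.0432.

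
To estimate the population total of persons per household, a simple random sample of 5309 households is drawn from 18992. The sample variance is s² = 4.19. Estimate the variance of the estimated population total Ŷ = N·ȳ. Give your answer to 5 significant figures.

Var(Ŷ) = N²·Var(ȳ) = N²·(1 − n/N)·s²/n.
f = 5309/18992 = 0.27953875; Var(ȳ) = 0.72046125·4.19/5309 = 5.6860663 × 10^-4.
Var(Ŷ) = 18992² · (5.6860663 × 10^-4) = 205094.17.

205090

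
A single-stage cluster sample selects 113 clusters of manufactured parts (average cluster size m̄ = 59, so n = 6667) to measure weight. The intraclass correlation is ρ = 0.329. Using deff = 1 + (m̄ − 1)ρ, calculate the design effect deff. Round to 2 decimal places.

20.08

deff = 1 + (59 − 1)·0.329 = 1 + 19.082 = 20.082.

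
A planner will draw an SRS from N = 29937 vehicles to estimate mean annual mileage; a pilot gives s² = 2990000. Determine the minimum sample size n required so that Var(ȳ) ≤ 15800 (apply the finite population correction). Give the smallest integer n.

Without fpc, n₀ = s²/D = 2990000/15800 = 189.2405.
With fpc, (1 − n/N)·s²/n ≤ D requires n ≥ n₀/(1 + n₀/N) = 189.2405/(1 + 189.2405/29937) = 188.0518.
Rounding up, n = 189.

189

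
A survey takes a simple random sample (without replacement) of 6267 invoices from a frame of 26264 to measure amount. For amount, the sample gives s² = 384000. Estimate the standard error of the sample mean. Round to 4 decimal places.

6.8303

Under SRS without replacement, Var(ȳ) = (1 − f)·s²/n with f = n/N = 6267/26264 = 0.23861560.
Var(ȳ) = (1 − 0.23861560)·384000/6267 = 0.76138440·61.273337 = 46.652563.
SE(ȳ) = √(46.652563) = 6.8303.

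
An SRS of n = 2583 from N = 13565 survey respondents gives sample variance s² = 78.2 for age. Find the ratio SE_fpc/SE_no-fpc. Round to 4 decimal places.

0.8998

f = n/N = 2583/13565 = 0.19041651.
SE_no-fpc = √(s²/n) = 0.17399676; SE_fpc = √((1−f)s²/n) = 0.15655682.
Ratio = √(1−f) = 0.89976857.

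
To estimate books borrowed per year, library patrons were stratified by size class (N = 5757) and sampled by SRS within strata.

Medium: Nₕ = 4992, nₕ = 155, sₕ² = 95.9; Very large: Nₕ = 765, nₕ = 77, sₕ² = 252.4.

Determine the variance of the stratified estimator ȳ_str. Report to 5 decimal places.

0.50281

Var(ȳ_str) = Σₕ Wₕ²(1 − fₕ)sₕ²/nₕ with Wₕ = Nₕ/N, N = 5757.
Medium: Wₕ = 0.86711829; term = 0.86711829²·(1 − 0.03104968)·95.9/155 = 0.45075973.
Very large: Wₕ = 0.13288171; term = 0.13288171²·(1 − 0.10065359)·252.4/77 = 0.052054232.
Sum = 0.50281396.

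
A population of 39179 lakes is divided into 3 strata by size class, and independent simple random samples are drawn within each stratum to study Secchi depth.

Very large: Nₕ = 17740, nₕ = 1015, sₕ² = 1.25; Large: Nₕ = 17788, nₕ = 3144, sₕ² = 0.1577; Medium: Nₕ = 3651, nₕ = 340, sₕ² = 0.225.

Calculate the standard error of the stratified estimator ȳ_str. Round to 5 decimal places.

0.01587

Var(ȳ_str) = Σₕ Wₕ²(1 − fₕ)sₕ²/nₕ with Wₕ = Nₕ/N, N = 39179.
Very large: Wₕ = 0.45279359; term = 0.45279359²·(1 − 0.05721533)·1.25/1015 = 2.3804388 × 10^-4.
Large: Wₕ = 0.45401873; term = 0.45401873²·(1 − 0.17674837)·0.1577/3144 = 8.5119547 × 10^-6.
Medium: Wₕ = 0.09318768; term = 0.09318768²·(1 − 0.09312517)·0.225/340 = 5.2115621 × 10^-6.
Sum = 2.517674 × 10^-4.
SE = √(2.517674 × 10^-4) = 0.01587.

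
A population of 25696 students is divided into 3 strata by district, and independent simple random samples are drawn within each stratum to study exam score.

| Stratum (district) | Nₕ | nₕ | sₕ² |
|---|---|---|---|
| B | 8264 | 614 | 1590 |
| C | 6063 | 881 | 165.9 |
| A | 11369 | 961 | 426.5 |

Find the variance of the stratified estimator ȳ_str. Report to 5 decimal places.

Var(ȳ_str) = Σₕ Wₕ²(1 − fₕ)sₕ²/nₕ with Wₕ = Nₕ/N, N = 25696.
B: Wₕ = 0.32160648; term = 0.32160648²·(1 − 0.07429816)·1590/614 = 0.24794163.
C: Wₕ = 0.23595112; term = 0.23595112²·(1 − 0.14530760)·165.9/881 = 0.0089603383.
A: Wₕ = 0.44244240; term = 0.44244240²·(1 − 0.08452810)·426.5/961 = 0.079534243.
Sum = 0.33643621.

0.33644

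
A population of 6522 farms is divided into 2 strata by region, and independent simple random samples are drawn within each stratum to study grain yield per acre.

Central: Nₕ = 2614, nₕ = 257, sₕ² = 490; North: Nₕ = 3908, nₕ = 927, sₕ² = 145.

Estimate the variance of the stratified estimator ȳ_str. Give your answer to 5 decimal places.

0.31900

Var(ȳ_str) = Σₕ Wₕ²(1 − fₕ)sₕ²/nₕ with Wₕ = Nₕ/N, N = 6522.
Central: Wₕ = 0.40079730; term = 0.40079730²·(1 − 0.09831676)·490/257 = 0.27616366.
North: Wₕ = 0.59920270; term = 0.59920270²·(1 − 0.23720573)·145/927 = 0.042839383.
Sum = 0.31900304.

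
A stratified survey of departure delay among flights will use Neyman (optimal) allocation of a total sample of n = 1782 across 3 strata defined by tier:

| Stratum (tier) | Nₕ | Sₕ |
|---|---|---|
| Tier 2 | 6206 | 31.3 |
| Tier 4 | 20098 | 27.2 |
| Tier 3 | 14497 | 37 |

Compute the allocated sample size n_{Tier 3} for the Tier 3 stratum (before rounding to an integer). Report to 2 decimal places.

Neyman allocation: nₕ = n·NₕSₕ / Σⱼ NⱼSⱼ.
Σ NⱼSⱼ = 6206·31.3 + 20098·27.2 + 14497·37 = 1.2773024 × 10^6.
n_{Tier 3} = 1782·14497·37 / (1.2773024 × 10^6) = 748.33.

748.33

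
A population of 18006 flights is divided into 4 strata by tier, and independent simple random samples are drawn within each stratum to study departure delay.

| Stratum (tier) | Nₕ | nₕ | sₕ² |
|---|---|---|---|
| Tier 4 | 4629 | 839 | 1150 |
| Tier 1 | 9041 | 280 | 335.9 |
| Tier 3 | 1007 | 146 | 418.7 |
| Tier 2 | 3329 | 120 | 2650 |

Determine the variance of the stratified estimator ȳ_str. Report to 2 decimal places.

Var(ȳ_str) = Σₕ Wₕ²(1 − fₕ)sₕ²/nₕ with Wₕ = Nₕ/N, N = 18006.
Tier 4: Wₕ = 0.25708097; term = 0.25708097²·(1 − 0.18124865)·1150/839 = 0.074169915.
Tier 1: Wₕ = 0.50211041; term = 0.50211041²·(1 − 0.03097003)·335.9/280 = 0.29308098.
Tier 3: Wₕ = 0.05592580; term = 0.05592580²·(1 − 0.14498510)·418.7/146 = 0.0076691677.
Tier 2: Wₕ = 0.18488282; term = 0.18488282²·(1 − 0.03604686)·2650/120 = 0.72763511.
Sum = 1.1025552.

1.10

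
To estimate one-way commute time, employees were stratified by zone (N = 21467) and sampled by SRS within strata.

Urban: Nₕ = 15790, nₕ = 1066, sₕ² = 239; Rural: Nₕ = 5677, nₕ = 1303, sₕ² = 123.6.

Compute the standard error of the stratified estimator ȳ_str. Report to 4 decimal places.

Var(ȳ_str) = Σₕ Wₕ²(1 − fₕ)sₕ²/nₕ with Wₕ = Nₕ/N, N = 21467.
Urban: Wₕ = 0.73554758; term = 0.73554758²·(1 − 0.06751108)·239/1066 = 0.11311128.
Rural: Wₕ = 0.26445242; term = 0.26445242²·(1 − 0.22952264)·123.6/1303 = 0.0051112723.
Sum = 0.11822255.
SE = √(0.11822255) = 0.3438.

0.3438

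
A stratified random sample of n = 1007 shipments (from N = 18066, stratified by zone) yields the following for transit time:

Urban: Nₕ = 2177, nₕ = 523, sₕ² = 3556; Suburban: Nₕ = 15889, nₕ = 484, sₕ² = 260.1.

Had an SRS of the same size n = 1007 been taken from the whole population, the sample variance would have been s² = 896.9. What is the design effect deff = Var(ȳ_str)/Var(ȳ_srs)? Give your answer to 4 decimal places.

0.5684

Var(ȳ_str) = Σ Wₕ²(1−fₕ)sₕ²/nₕ with Wₕ = Nₕ/18066:
  Urban: (2177/18066)²·(1−523/2177)·3556/523 = 0.075011869
  Suburban: (15889/18066)²·(1−484/15889)·260.1/484 = 0.40302246
  → Var(ȳ_str) = 0.47803433.
Var(ȳ_srs) = (1 − 1007/18066)·896.9/1007 = 0.8410196.
deff = 0.47803433 / 0.8410196 = 0.5684.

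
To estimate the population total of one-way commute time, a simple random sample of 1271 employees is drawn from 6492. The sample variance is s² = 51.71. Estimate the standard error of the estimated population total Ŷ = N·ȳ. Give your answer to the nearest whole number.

Var(Ŷ) = N²·Var(ȳ) = N²·(1 − n/N)·s²/n.
f = 1271/6492 = 0.19577942; Var(ȳ) = 0.80422058·51.71/1271 = 0.032719312.
Var(Ŷ) = 6492² · 0.032719312 = 1.3789902 × 10^6.
SE(Ŷ) = √(1.3789902 × 10^6) = 1174.

1174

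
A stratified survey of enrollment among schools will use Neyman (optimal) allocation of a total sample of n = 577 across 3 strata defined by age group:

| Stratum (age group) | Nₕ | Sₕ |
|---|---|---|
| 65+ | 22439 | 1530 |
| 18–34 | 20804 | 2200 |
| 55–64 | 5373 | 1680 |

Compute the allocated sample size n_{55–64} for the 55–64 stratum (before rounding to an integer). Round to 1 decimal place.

58.4

Neyman allocation: nₕ = n·NₕSₕ / Σⱼ NⱼSⱼ.
Σ NⱼSⱼ = 22439·1530 + 20804·2200 + 5373·1680 = 8.912711 × 10^7.
n_{55–64} = 577·5373·1680 / (8.912711 × 10^7) = 58.4.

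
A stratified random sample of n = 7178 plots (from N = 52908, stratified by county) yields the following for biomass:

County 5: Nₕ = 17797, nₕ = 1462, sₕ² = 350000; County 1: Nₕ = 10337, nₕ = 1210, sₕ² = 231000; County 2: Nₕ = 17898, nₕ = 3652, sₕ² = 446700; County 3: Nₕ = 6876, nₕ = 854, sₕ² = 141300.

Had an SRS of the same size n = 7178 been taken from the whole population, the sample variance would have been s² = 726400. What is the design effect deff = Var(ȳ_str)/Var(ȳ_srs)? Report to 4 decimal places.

0.5132

Var(ȳ_str) = Σ Wₕ²(1−fₕ)sₕ²/nₕ with Wₕ = Nₕ/52908:
  County 5: (17797/52908)²·(1−1462/17797)·350000/1462 = 24.86245
  County 1: (10337/52908)²·(1−1210/10337)·231000/1210 = 6.4343768
  County 2: (17898/52908)²·(1−3652/17898)·446700/3652 = 11.141404
  County 3: (6876/52908)²·(1−854/6876)·141300/854 = 2.4474748
  → Var(ȳ_str) = 44.885706.
Var(ȳ_srs) = (1 − 7178/52908)·726400/7178 = 87.468613.
deff = 44.885706 / 87.468613 = 0.5132.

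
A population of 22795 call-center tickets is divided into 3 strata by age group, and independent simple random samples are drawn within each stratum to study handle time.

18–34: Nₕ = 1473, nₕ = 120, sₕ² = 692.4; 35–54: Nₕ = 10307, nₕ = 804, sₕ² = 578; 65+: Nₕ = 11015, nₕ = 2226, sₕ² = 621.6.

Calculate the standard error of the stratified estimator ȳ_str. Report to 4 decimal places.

0.4579

Var(ȳ_str) = Σₕ Wₕ²(1 − fₕ)sₕ²/nₕ with Wₕ = Nₕ/N, N = 22795.
18–34: Wₕ = 0.06461943; term = 0.06461943²·(1 − 0.08146640)·692.4/120 = 0.022130803.
35–54: Wₕ = 0.45216056; term = 0.45216056²·(1 − 0.07800524)·578/804 = 0.13551445.
65+: Wₕ = 0.48322000; term = 0.48322000²·(1 − 0.20208806)·621.6/2226 = 0.05202722.
Sum = 0.20967247.
SE = √(0.20967247) = 0.4579.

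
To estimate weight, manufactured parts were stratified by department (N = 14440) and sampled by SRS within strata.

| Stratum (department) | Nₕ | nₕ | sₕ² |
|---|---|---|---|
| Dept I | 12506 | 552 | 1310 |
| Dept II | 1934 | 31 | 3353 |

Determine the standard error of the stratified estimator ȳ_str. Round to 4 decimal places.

1.9002

Var(ȳ_str) = Σₕ Wₕ²(1 − fₕ)sₕ²/nₕ with Wₕ = Nₕ/N, N = 14440.
Dept I: Wₕ = 0.86606648; term = 0.86606648²·(1 − 0.04413881)·1310/552 = 1.7014904.
Dept II: Wₕ = 0.13393352; term = 0.13393352²·(1 − 0.01602896)·3353/31 = 1.9091178.
Sum = 3.6106082.
SE = √(3.6106082) = 1.9002.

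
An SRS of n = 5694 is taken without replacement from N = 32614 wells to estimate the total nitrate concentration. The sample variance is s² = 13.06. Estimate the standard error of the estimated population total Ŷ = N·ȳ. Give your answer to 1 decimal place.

1419.1

Var(Ŷ) = N²·Var(ȳ) = N²·(1 − n/N)·s²/n.
f = 5694/32614 = 0.17458760; Var(ȳ) = 0.82541240·13.06/5694 = 0.0018932009.
Var(Ŷ) = 32614² · 0.0018932009 = 2.0137467 × 10^6.
SE(Ŷ) = √(2.0137467 × 10^6) = 1419.1.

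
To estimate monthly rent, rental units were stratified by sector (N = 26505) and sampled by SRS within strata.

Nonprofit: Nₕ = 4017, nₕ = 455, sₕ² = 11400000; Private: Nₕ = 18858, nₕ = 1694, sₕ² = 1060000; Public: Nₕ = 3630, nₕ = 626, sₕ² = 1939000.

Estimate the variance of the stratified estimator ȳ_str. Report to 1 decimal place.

846.7

Var(ȳ_str) = Σₕ Wₕ²(1 − fₕ)sₕ²/nₕ with Wₕ = Nₕ/N, N = 26505.
Nonprofit: Wₕ = 0.15155631; term = 0.15155631²·(1 − 0.11326861)·11400000/455 = 510.30942.
Private: Wₕ = 0.71148840; term = 0.71148840²·(1 − 0.08982925)·1060000/1694 = 288.30421.
Public: Wₕ = 0.13695529; term = 0.13695529²·(1 − 0.17245179)·1939000/626 = 48.078888.
Sum = 846.69252.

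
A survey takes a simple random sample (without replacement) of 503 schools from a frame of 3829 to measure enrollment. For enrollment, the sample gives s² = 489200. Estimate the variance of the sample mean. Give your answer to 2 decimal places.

844.80

Under SRS without replacement, Var(ȳ) = (1 − f)·s²/n with f = n/N = 503/3829 = 0.13136589.
Var(ȳ) = (1 − 0.13136589)·489200/503 = 0.86863411·972.56461 = 844.80279.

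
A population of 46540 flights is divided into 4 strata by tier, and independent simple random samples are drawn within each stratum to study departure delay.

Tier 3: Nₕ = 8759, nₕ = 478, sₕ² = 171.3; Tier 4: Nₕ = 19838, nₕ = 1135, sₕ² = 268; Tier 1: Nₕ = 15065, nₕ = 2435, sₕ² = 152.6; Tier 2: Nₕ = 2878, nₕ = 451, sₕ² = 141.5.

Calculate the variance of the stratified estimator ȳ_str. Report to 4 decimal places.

0.0590

Var(ȳ_str) = Σₕ Wₕ²(1 − fₕ)sₕ²/nₕ with Wₕ = Nₕ/N, N = 46540.
Tier 3: Wₕ = 0.18820370; term = 0.18820370²·(1 − 0.05457244)·171.3/478 = 0.012000906.
Tier 4: Wₕ = 0.42625698; term = 0.42625698²·(1 − 0.05721343)·268/1135 = 0.04044784.
Tier 1: Wₕ = 0.32370004; term = 0.32370004²·(1 − 0.16163292)·152.6/2435 = 0.0055052278.
Tier 2: Wₕ = 0.06183928; term = 0.06183928²·(1 − 0.15670605)·141.5/451 = 0.0010117838.
Sum = 0.058965758.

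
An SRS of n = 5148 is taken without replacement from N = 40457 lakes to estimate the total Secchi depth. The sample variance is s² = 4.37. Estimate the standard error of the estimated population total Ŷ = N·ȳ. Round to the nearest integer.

Var(Ŷ) = N²·Var(ȳ) = N²·(1 − n/N)·s²/n.
f = 5148/40457 = 0.12724621; Var(ȳ) = 0.87275379·4.37/5148 = 7.4085743 × 10^-4.
Var(Ŷ) = 40457² · (7.4085743 × 10^-4) = 1.2126124 × 10^6.
SE(Ŷ) = √(1.2126124 × 10^6) = 1101.

1101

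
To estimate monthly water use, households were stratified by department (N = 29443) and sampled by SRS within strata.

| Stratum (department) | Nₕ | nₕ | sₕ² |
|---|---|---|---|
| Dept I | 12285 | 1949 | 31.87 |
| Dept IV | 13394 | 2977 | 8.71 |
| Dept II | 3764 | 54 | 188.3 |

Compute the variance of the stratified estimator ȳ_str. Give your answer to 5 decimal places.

0.05904

Var(ȳ_str) = Σₕ Wₕ²(1 − fₕ)sₕ²/nₕ with Wₕ = Nₕ/N, N = 29443.
Dept I: Wₕ = 0.41724688; term = 0.41724688²·(1 − 0.15864876)·31.87/1949 = 0.0023951558.
Dept IV: Wₕ = 0.45491288; term = 0.45491288²·(1 − 0.22226370)·8.71/2977 = 4.7089943 × 10^-4.
Dept II: Wₕ = 0.12784023; term = 0.12784023²·(1 − 0.01434644)·188.3/54 = 0.056171493.
Sum = 0.059037548.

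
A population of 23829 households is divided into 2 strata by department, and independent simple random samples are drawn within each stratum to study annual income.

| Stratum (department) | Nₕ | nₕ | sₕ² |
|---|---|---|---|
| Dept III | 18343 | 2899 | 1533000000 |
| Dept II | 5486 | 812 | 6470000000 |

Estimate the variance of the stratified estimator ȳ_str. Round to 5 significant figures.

Var(ȳ_str) = Σₕ Wₕ²(1 − fₕ)sₕ²/nₕ with Wₕ = Nₕ/N, N = 23829.
Dept III: Wₕ = 0.76977632; term = 0.76977632²·(1 − 0.15804394)·1533000000/2899 = 263822.88.
Dept II: Wₕ = 0.23022368; term = 0.23022368²·(1 − 0.14801312)·6470000000/812 = 359816.54.
Sum = 623639.42.

623640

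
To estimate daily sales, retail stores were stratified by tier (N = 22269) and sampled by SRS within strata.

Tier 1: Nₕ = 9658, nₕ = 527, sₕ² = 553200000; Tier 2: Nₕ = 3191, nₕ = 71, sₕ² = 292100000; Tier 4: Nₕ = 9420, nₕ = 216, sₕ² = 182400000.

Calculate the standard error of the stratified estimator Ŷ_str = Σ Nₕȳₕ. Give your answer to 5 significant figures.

1.4379 × 10^7

Var(Ŷ_str) = Σₕ Nₕ²(1 − fₕ)sₕ²/nₕ.
Tier 1: 9658²·(1 − 527/9658)·553200000/527 = 9.2571457 × 10^13.
Tier 2: 3191²·(1 − 71/3191)·292100000/71 = 4.0959496 × 10^13.
Tier 4: 9420²·(1 − 216/9420)·182400000/216 = 7.3214752 × 10^13.
Sum = 2.0674571 × 10^14.
SE = √(2.0674571 × 10^14) = 1.4379 × 10^7.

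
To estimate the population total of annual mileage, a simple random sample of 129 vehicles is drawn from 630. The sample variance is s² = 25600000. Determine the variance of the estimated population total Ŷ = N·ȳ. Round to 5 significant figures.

Var(Ŷ) = N²·Var(ȳ) = N²·(1 − n/N)·s²/n.
f = 129/630 = 0.20476190; Var(ȳ) = 0.79523810·25600000/129 = 157814.69.
Var(Ŷ) = 630² · 157814.69 = 6.263665 × 10^10.

6.2637 × 10^10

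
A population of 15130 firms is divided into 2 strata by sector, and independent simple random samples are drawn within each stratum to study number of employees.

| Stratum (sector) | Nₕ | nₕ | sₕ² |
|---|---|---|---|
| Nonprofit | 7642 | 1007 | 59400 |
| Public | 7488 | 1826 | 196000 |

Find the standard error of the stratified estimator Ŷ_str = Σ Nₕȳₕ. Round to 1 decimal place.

Var(Ŷ_str) = Σₕ Nₕ²(1 − fₕ)sₕ²/nₕ.
Nonprofit: 7642²·(1 − 1007/7642)·59400/1007 = 2.990921 × 10^9.
Public: 7488²·(1 − 1826/7488)·196000/1826 = 4.5508341 × 10^9.
Sum = 7.5417551 × 10^9.
SE = √(7.5417551 × 10^9) = 86843.3.

86843.3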